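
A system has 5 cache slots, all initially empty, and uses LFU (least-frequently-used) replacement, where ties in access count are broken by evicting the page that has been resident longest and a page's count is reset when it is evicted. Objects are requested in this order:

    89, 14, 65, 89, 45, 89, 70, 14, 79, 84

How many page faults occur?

89 → fault, frames {89}
14 → fault, frames {89,14}
65 → fault, frames {89,14,65}
89 → hit
45 → fault, frames {89,14,65,45}
89 → hit
70 → fault, frames {89,14,65,45,70}
14 → hit
79 → fault, evict 65, frames {89,14,45,70,79}
84 → fault, evict 45, frames {89,14,70,79,84}
Page faults: 7.

7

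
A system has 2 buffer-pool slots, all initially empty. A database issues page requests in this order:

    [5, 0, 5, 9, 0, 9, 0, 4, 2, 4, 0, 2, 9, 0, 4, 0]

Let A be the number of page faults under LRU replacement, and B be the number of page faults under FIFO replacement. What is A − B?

Under LRU: F F . F F . . F F . F F F F F . → 11 faults.
Under FIFO: F F . F . . . F F . F . F . F F → 9 faults.
A − B = 11 − 9 = 2.

2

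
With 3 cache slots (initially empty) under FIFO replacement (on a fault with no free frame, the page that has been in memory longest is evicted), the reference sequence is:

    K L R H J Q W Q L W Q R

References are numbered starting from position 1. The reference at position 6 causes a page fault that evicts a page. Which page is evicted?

R

pos 1: K → fault, frames {K}
pos 2: L → fault, frames {K,L}
pos 3: R → fault, frames {K,L,R}
pos 4: H → fault, evict K, frames {L,R,H}
pos 5: J → fault, evict L, frames {R,H,J}
pos 6: Q → fault, evict R, frames {H,J,Q}
At position 6, page R is evicted.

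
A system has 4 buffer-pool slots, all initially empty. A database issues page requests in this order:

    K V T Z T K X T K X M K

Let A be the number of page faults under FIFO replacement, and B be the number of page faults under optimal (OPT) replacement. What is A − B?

1

Under FIFO: F F F F . . F . F . F . → 7 faults.
Under OPT: F F F F . . F . . . F . → 6 faults.
A − B = 7 − 6 = 1.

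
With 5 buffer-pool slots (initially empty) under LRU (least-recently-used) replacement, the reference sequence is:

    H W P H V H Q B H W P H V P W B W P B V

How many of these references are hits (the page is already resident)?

11

H -> miss, frames (H)
W -> miss, frames (H W)
P -> miss, frames (H W P)
H -> hit
V -> miss, frames (W P H V)
H -> hit
Q -> miss, frames (W P V H Q)
B -> miss, evict W, frames (P V H Q B)
H -> hit
W -> miss, evict P, frames (V Q B H W)
P -> miss, evict V, frames (Q B H W P)
H -> hit
V -> miss, evict Q, frames (B W P H V)
P -> hit
W -> hit
B -> hit
W -> hit
P -> hit
B -> hit
V -> hit
Hits: 11.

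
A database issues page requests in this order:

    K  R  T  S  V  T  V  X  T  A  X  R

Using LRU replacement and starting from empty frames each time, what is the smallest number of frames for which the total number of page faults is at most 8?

3

f=1: 12 faults
f=2: 11 faults
f=3: 8 faults
f=4: 8 faults
f=5: 8 faults
f=6: 7 faults
f=7: 7 faults
Smallest f with faults ≤ 8 is 3.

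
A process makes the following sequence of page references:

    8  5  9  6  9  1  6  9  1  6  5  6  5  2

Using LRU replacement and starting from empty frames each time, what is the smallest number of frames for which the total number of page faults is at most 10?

f=1: 14 faults
f=2: 11 faults
f=3: 7 faults
f=4: 6 faults
f=5: 6 faults
f=6: 6 faults
Smallest f with faults ≤ 10 is 3.

3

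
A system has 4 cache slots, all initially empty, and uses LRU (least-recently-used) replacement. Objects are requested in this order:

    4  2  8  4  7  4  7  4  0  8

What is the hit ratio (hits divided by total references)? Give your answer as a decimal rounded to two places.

4 → fault, frames (4)
2 → fault, frames (4 2)
8 → fault, frames (4 2 8)
4 → hit
7 → fault, frames (2 8 4 7)
4 → hit
7 → hit
4 → hit
0 → fault, evict 2, frames (8 7 4 0)
8 → hit
Hits: 5 of 10 references → 5/10 = 0.5000.

0.50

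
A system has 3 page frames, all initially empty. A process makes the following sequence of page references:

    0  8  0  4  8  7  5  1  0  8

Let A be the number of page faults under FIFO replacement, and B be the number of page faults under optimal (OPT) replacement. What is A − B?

Under FIFO: F F . F . F F F F F → 8 faults.
Under OPT: F F . F . F F F . . → 6 faults.
A − B = 8 − 6 = 2.

2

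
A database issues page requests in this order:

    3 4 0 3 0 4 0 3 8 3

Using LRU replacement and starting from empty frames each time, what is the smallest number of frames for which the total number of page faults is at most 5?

3

f=1: 10 faults
f=2: 7 faults
f=3: 4 faults
f=4: 4 faults
Smallest f with faults ≤ 5 is 3.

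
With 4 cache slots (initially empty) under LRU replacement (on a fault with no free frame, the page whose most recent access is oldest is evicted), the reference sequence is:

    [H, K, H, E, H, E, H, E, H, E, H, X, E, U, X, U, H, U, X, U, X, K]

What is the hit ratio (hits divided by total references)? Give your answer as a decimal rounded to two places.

H -> fault, frames (H)
K -> fault, frames (H K)
H -> hit
E -> fault, frames (K H E)
H -> hit
E -> hit
H -> hit
E -> hit
H -> hit
E -> hit
H -> hit
X -> fault, frames (K E H X)
E -> hit
U -> fault, evict K, frames (H X E U)
X -> hit
U -> hit
H -> hit
U -> hit
X -> hit
U -> hit
X -> hit
K -> fault, evict E, frames (H U X K)
Hits: 16 of 22 references → 16/22 = 0.7273.

0.73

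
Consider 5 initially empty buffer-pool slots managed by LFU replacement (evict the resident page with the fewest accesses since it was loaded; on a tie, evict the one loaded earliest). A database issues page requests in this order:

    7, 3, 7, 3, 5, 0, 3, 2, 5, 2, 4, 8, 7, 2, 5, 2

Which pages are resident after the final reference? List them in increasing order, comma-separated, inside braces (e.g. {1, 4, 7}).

{2, 3, 5, 7, 8}

7 → fault, frames [7]
3 → fault, frames [7, 3]
7 → hit
3 → hit
5 → fault, frames [7, 3, 5]
0 → fault, frames [7, 3, 5, 0]
3 → hit
2 → fault, frames [7, 3, 5, 0, 2]
5 → hit
2 → hit
4 → fault, evict 0, frames [7, 3, 5, 2, 4]
8 → fault, evict 4, frames [7, 3, 5, 2, 8]
7 → hit
2 → hit
5 → hit
2 → hit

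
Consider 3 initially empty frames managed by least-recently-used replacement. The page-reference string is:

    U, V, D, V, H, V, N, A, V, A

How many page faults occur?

U: miss, frames {U}
V: miss, frames {U,V}
D: miss, frames {U,V,D}
V: hit
H: miss, evict U, frames {D,V,H}
V: hit
N: miss, evict D, frames {H,V,N}
A: miss, evict H, frames {V,N,A}
V: hit
A: hit
Page faults: 6.

6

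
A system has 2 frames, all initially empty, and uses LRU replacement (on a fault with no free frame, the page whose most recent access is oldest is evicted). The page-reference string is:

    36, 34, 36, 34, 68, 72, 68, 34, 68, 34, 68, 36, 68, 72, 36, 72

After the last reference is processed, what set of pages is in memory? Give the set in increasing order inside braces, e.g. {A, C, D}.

{36, 72}

36 -> fault, frames {36}
34 -> fault, frames {36,34}
36 -> hit
34 -> hit
68 -> fault, evict 36, frames {34,68}
72 -> fault, evict 34, frames {68,72}
68 -> hit
34 -> fault, evict 72, frames {68,34}
68 -> hit
34 -> hit
68 -> hit
36 -> fault, evict 34, frames {68,36}
68 -> hit
72 -> fault, evict 36, frames {68,72}
36 -> fault, evict 68, frames {72,36}
72 -> hit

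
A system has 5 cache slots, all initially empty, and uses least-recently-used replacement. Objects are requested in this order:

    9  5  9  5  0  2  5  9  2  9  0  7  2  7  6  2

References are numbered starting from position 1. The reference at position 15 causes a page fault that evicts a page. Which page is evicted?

pos 1: 9: miss, frames (9)
pos 2: 5: miss, frames (9 5)
pos 3: 9: hit
pos 4: 5: hit
pos 5: 0: miss, frames (9 5 0)
pos 6: 2: miss, frames (9 5 0 2)
pos 7: 5: hit
pos 8: 9: hit
pos 9: 2: hit
pos 10: 9: hit
pos 11: 0: hit
pos 12: 7: miss, frames (5 2 9 0 7)
pos 13: 2: hit
pos 14: 7: hit
pos 15: 6: miss, evict 5, frames (9 0 2 7 6)
At position 15, page 5 is evicted.

5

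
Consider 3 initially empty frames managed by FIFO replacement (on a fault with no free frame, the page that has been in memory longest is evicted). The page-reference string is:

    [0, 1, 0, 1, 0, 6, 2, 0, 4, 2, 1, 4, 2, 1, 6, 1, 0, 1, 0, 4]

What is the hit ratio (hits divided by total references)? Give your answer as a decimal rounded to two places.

0: fault, frames (0)
1: fault, frames (0 1)
0: hit
1: hit
0: hit
6: fault, frames (0 1 6)
2: fault, evict 0, frames (1 6 2)
0: fault, evict 1, frames (6 2 0)
4: fault, evict 6, frames (2 0 4)
2: hit
1: fault, evict 2, frames (0 4 1)
4: hit
2: fault, evict 0, frames (4 1 2)
1: hit
6: fault, evict 4, frames (1 2 6)
1: hit
0: fault, evict 1, frames (2 6 0)
1: fault, evict 2, frames (6 0 1)
0: hit
4: fault, evict 6, frames (0 1 4)
Hits: 8 of 20 references → 8/20 = 0.4000.

0.40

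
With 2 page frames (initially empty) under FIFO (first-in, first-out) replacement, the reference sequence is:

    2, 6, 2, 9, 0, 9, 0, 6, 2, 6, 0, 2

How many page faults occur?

7

2 → miss, frames (2)
6 → miss, frames (2 6)
2 → hit
9 → miss, evict 2, frames (6 9)
0 → miss, evict 6, frames (9 0)
9 → hit
0 → hit
6 → miss, evict 9, frames (0 6)
2 → miss, evict 0, frames (6 2)
6 → hit
0 → miss, evict 6, frames (2 0)
2 → hit
Page faults: 7.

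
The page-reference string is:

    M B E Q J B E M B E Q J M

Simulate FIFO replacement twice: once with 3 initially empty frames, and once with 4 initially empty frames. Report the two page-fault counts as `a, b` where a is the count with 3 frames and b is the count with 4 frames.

10, 11

3 frames: F F F F F F F F . . F F . → 10 faults.
4 frames: F F F F F . . F F F F F F → 11 faults.
11 > 10: adding a frame increased faults — Belady's anomaly.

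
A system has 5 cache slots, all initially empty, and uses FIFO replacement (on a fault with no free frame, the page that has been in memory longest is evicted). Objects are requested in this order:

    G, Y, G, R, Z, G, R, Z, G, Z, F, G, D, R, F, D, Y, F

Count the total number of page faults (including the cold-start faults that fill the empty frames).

G -> miss, frames (G)
Y -> miss, frames (G Y)
G -> hit
R -> miss, frames (G Y R)
Z -> miss, frames (G Y R Z)
G -> hit
R -> hit
Z -> hit
G -> hit
Z -> hit
F -> miss, frames (G Y R Z F)
G -> hit
D -> miss, evict G, frames (Y R Z F D)
R -> hit
F -> hit
D -> hit
Y -> hit
F -> hit
Page faults: 6.

6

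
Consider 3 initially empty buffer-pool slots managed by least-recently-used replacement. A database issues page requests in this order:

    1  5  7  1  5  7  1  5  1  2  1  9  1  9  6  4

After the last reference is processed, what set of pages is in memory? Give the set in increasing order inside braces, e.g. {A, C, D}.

1 -> miss, frames [1]
5 -> miss, frames [1, 5]
7 -> miss, frames [1, 5, 7]
1 -> hit
5 -> hit
7 -> hit
1 -> hit
5 -> hit
1 -> hit
2 -> miss, evict 7, frames [5, 1, 2]
1 -> hit
9 -> miss, evict 5, frames [2, 1, 9]
1 -> hit
9 -> hit
6 -> miss, evict 2, frames [1, 9, 6]
4 -> miss, evict 1, frames [9, 6, 4]

{4, 6, 9}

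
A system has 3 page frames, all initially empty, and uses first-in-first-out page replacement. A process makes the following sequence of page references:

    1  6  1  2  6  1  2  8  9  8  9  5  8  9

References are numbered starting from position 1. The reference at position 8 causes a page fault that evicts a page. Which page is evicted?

pos 1: 1 → miss, frames {1}
pos 2: 6 → miss, frames {1,6}
pos 3: 1 → hit
pos 4: 2 → miss, frames {1,6,2}
pos 5: 6 → hit
pos 6: 1 → hit
pos 7: 2 → hit
pos 8: 8 → miss, evict 1, frames {6,2,8}
At position 8, page 1 is evicted.

1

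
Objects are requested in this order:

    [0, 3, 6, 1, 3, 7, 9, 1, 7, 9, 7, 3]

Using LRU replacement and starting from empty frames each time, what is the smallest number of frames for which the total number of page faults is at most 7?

f=1: 12 faults
f=2: 11 faults
f=3: 8 faults
f=4: 6 faults
f=5: 6 faults
f=6: 6 faults
Smallest f with faults ≤ 7 is 4.

4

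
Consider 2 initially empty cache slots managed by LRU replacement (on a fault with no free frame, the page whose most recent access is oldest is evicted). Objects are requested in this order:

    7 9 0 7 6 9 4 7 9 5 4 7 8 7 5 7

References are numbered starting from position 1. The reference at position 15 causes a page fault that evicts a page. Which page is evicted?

pos 1: 7: miss, frames [7]
pos 2: 9: miss, frames [7, 9]
pos 3: 0: miss, evict 7, frames [9, 0]
pos 4: 7: miss, evict 9, frames [0, 7]
pos 5: 6: miss, evict 0, frames [7, 6]
pos 6: 9: miss, evict 7, frames [6, 9]
pos 7: 4: miss, evict 6, frames [9, 4]
pos 8: 7: miss, evict 9, frames [4, 7]
pos 9: 9: miss, evict 4, frames [7, 9]
pos 10: 5: miss, evict 7, frames [9, 5]
pos 11: 4: miss, evict 9, frames [5, 4]
pos 12: 7: miss, evict 5, frames [4, 7]
pos 13: 8: miss, evict 4, frames [7, 8]
pos 14: 7: hit
pos 15: 5: miss, evict 8, frames [7, 5]
At position 15, page 8 is evicted.

8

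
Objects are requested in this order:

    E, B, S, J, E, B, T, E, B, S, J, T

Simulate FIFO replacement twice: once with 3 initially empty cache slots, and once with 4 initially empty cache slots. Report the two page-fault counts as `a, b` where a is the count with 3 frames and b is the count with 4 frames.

9, 10

3 frames: F F F F F F F . . F F . → 9 faults.
4 frames: F F F F . . F F F F F F → 10 faults.
10 > 9: adding a frame increased faults — Belady's anomaly.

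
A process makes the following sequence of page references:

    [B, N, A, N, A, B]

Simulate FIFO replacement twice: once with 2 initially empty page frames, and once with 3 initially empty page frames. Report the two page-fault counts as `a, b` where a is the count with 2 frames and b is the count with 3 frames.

4, 3

2 frames: F F F . . F → 4 faults.
3 frames: F F F . . . → 3 faults.
3 < 4: adding a frame reduced faults, as is typical.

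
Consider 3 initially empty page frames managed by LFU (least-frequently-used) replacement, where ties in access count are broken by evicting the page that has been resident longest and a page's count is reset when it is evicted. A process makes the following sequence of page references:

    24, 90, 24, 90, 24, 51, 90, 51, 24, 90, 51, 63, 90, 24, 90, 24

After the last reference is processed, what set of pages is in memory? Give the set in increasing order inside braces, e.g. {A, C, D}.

24 → miss, frames (24)
90 → miss, frames (24 90)
24 → hit
90 → hit
24 → hit
51 → miss, frames (24 90 51)
90 → hit
51 → hit
24 → hit
90 → hit
51 → hit
63 → miss, evict 51, frames (24 90 63)
90 → hit
24 → hit
90 → hit
24 → hit

{24, 63, 90}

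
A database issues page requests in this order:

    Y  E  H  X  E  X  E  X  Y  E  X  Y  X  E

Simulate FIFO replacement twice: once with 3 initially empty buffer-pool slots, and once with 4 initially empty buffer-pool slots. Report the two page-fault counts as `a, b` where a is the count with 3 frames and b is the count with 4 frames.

3 frames: F F F F . . . . F F . . . . → 6 faults.
4 frames: F F F F . . . . . . . . . . → 4 faults.
4 < 6: adding a frame reduced faults, as is typical.

6, 4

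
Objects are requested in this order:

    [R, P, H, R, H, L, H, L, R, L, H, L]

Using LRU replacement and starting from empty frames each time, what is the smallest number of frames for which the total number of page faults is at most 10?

2

f=1: 12 faults
f=2: 7 faults
f=3: 4 faults
f=4: 4 faults
Smallest f with faults ≤ 10 is 2.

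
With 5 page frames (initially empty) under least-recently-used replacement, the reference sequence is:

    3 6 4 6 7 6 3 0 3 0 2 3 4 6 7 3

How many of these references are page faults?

3 -> fault, frames [3]
6 -> fault, frames [3, 6]
4 -> fault, frames [3, 6, 4]
6 -> hit
7 -> fault, frames [3, 4, 6, 7]
6 -> hit
3 -> hit
0 -> fault, frames [4, 7, 6, 3, 0]
3 -> hit
0 -> hit
2 -> fault, evict 4, frames [7, 6, 3, 0, 2]
3 -> hit
4 -> fault, evict 7, frames [6, 0, 2, 3, 4]
6 -> hit
7 -> fault, evict 0, frames [2, 3, 4, 6, 7]
3 -> hit
Page faults: 8.

8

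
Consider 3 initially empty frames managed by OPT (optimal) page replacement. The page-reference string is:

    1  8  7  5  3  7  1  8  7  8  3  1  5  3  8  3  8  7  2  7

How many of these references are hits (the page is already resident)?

1 → miss, frames {1}
8 → miss, frames {1,8}
7 → miss, frames {1,8,7}
5 → miss, evict 8, frames {1,7,5}
3 → miss, evict 5, frames {1,7,3}
7 → hit
1 → hit
8 → miss, evict 1, frames {7,3,8}
7 → hit
8 → hit
3 → hit
1 → miss, evict 7, frames {3,8,1}
5 → miss, evict 1, frames {3,8,5}
3 → hit
8 → hit
3 → hit
8 → hit
7 → miss, evict 5, frames {3,8,7}
2 → miss, evict 8, frames {3,7,2}
7 → hit
Hits: 10.

10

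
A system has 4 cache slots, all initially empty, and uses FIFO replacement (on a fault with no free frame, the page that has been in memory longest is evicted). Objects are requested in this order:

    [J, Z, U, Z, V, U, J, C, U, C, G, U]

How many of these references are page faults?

6

J -> fault, frames {J}
Z -> fault, frames {J,Z}
U -> fault, frames {J,Z,U}
Z -> hit
V -> fault, frames {J,Z,U,V}
U -> hit
J -> hit
C -> fault, evict J, frames {Z,U,V,C}
U -> hit
C -> hit
G -> fault, evict Z, frames {U,V,C,G}
U -> hit
Page faults: 6.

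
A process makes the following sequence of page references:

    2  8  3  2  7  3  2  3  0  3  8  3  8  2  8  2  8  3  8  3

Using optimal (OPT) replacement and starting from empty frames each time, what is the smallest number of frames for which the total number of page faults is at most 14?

f=1: 20 faults
f=2: 9 faults
f=3: 6 faults
f=4: 5 faults
f=5: 5 faults
Smallest f with faults ≤ 14 is 2.

2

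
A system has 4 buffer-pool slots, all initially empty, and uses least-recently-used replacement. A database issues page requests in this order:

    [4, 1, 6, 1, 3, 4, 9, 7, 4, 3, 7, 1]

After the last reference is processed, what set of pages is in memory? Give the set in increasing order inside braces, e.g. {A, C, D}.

{1, 3, 4, 7}

4 -> fault, frames [4]
1 -> fault, frames [4, 1]
6 -> fault, frames [4, 1, 6]
1 -> hit
3 -> fault, frames [4, 6, 1, 3]
4 -> hit
9 -> fault, evict 6, frames [1, 3, 4, 9]
7 -> fault, evict 1, frames [3, 4, 9, 7]
4 -> hit
3 -> hit
7 -> hit
1 -> fault, evict 9, frames [4, 3, 7, 1]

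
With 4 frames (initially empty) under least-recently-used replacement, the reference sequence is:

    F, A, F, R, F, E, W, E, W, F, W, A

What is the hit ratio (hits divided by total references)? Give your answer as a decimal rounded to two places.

0.50

F -> miss, frames [F]
A -> miss, frames [F, A]
F -> hit
R -> miss, frames [A, F, R]
F -> hit
E -> miss, frames [A, R, F, E]
W -> miss, evict A, frames [R, F, E, W]
E -> hit
W -> hit
F -> hit
W -> hit
A -> miss, evict R, frames [E, F, W, A]
Hits: 6 of 12 references → 6/12 = 0.5000.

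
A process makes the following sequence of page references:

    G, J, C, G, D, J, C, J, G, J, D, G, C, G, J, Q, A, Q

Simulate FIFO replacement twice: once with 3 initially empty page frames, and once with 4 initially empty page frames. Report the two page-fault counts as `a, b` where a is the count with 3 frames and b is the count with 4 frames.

3 frames: F F F . F . . . F F . . F . . F F . → 9 faults.
4 frames: F F F . F . . . . . . . . . . F F . → 6 faults.
6 < 9: adding a frame reduced faults, as is typical.

9, 6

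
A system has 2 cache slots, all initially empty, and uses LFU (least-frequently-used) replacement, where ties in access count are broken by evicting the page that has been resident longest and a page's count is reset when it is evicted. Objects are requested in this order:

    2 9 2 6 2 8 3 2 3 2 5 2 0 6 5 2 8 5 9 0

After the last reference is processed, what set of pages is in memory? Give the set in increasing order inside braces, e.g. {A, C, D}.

2 → fault, frames [2]
9 → fault, frames [2, 9]
2 → hit
6 → fault, evict 9, frames [2, 6]
2 → hit
8 → fault, evict 6, frames [2, 8]
3 → fault, evict 8, frames [2, 3]
2 → hit
3 → hit
2 → hit
5 → fault, evict 3, frames [2, 5]
2 → hit
0 → fault, evict 5, frames [2, 0]
6 → fault, evict 0, frames [2, 6]
5 → fault, evict 6, frames [2, 5]
2 → hit
8 → fault, evict 5, frames [2, 8]
5 → fault, evict 8, frames [2, 5]
9 → fault, evict 5, frames [2, 9]
0 → fault, evict 9, frames [2, 0]

{0, 2}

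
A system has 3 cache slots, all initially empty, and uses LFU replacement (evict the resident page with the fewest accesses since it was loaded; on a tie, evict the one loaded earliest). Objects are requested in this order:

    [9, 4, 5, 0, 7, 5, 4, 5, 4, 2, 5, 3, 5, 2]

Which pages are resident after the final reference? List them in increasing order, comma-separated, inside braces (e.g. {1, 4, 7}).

9 → fault, frames (9)
4 → fault, frames (9 4)
5 → fault, frames (9 4 5)
0 → fault, evict 9, frames (4 5 0)
7 → fault, evict 4, frames (5 0 7)
5 → hit
4 → fault, evict 0, frames (5 7 4)
5 → hit
4 → hit
2 → fault, evict 7, frames (5 4 2)
5 → hit
3 → fault, evict 2, frames (5 4 3)
5 → hit
2 → fault, evict 3, frames (5 4 2)

{2, 4, 5}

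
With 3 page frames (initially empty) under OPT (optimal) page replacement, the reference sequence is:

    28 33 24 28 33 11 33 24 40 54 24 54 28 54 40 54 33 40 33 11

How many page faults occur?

9

28: fault, frames [28]
33: fault, frames [28, 33]
24: fault, frames [28, 33, 24]
28: hit
33: hit
11: fault, evict 28, frames [33, 24, 11]
33: hit
24: hit
40: fault, evict 11, frames [33, 24, 40]
54: fault, evict 33, frames [24, 40, 54]
24: hit
54: hit
28: fault, evict 24, frames [40, 54, 28]
54: hit
40: hit
54: hit
33: fault, evict 28, frames [40, 54, 33]
40: hit
33: hit
11: fault, evict 33, frames [40, 54, 11]
Page faults: 9.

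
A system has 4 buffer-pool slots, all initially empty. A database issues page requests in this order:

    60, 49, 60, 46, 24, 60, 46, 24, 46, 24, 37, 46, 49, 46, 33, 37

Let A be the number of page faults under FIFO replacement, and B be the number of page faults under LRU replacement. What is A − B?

-1

Under FIFO: F F . F F . . . . . F . . . F . → 6 faults.
Under LRU: F F . F F . . . . . F . F . F . → 7 faults.
A − B = 6 − 7 = -1.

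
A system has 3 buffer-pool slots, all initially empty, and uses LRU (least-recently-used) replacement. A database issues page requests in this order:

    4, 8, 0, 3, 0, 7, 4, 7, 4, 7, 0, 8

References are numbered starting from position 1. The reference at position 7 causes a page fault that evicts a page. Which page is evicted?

3

pos 1: 4 → miss, frames [4]
pos 2: 8 → miss, frames [4, 8]
pos 3: 0 → miss, frames [4, 8, 0]
pos 4: 3 → miss, evict 4, frames [8, 0, 3]
pos 5: 0 → hit
pos 6: 7 → miss, evict 8, frames [3, 0, 7]
pos 7: 4 → miss, evict 3, frames [0, 7, 4]
At position 7, page 3 is evicted.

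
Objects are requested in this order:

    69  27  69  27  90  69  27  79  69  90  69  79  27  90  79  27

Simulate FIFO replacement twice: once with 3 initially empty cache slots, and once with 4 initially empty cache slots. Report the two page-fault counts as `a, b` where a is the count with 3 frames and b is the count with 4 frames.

8, 4

3 frames: F F . . F . . F F . . . F F F . → 8 faults.
4 frames: F F . . F . . F . . . . . . . . → 4 faults.
4 < 8: adding a frame reduced faults, as is typical.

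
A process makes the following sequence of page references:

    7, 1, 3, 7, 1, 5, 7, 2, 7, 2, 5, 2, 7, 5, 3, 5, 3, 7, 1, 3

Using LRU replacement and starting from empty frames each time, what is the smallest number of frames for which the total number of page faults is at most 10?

f=1: 20 faults
f=2: 15 faults
f=3: 7 faults
f=4: 7 faults
f=5: 5 faults
Smallest f with faults ≤ 10 is 3.

3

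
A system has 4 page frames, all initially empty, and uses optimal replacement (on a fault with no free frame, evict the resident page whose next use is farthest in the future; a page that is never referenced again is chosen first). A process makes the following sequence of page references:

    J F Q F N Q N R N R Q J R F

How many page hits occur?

J: miss, frames {J}
F: miss, frames {J,F}
Q: miss, frames {J,F,Q}
F: hit
N: miss, frames {J,F,Q,N}
Q: hit
N: hit
R: miss, evict F, frames {J,Q,N,R}
N: hit
R: hit
Q: hit
J: hit
R: hit
F: miss, evict R, frames {J,Q,N,F}
Hits: 8.

8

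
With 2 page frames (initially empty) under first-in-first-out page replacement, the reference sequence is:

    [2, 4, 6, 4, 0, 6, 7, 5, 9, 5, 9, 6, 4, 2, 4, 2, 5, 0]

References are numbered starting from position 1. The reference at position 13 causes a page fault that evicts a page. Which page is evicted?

pos 1: 2: miss, frames {2}
pos 2: 4: miss, frames {2,4}
pos 3: 6: miss, evict 2, frames {4,6}
pos 4: 4: hit
pos 5: 0: miss, evict 4, frames {6,0}
pos 6: 6: hit
pos 7: 7: miss, evict 6, frames {0,7}
pos 8: 5: miss, evict 0, frames {7,5}
pos 9: 9: miss, evict 7, frames {5,9}
pos 10: 5: hit
pos 11: 9: hit
pos 12: 6: miss, evict 5, frames {9,6}
pos 13: 4: miss, evict 9, frames {6,4}
At position 13, page 9 is evicted.

9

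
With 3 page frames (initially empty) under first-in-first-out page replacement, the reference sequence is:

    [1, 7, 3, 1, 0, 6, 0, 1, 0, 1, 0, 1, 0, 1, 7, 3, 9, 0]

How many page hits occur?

1: fault, frames (1)
7: fault, frames (1 7)
3: fault, frames (1 7 3)
1: hit
0: fault, evict 1, frames (7 3 0)
6: fault, evict 7, frames (3 0 6)
0: hit
1: fault, evict 3, frames (0 6 1)
0: hit
1: hit
0: hit
1: hit
0: hit
1: hit
7: fault, evict 0, frames (6 1 7)
3: fault, evict 6, frames (1 7 3)
9: fault, evict 1, frames (7 3 9)
0: fault, evict 7, frames (3 9 0)
Hits: 8.

8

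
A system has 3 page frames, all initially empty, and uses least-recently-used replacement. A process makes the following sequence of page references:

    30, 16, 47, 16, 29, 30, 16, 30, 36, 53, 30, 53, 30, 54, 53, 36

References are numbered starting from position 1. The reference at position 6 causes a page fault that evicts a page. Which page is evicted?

47

pos 1: 30 → miss, frames {30}
pos 2: 16 → miss, frames {30,16}
pos 3: 47 → miss, frames {30,16,47}
pos 4: 16 → hit
pos 5: 29 → miss, evict 30, frames {47,16,29}
pos 6: 30 → miss, evict 47, frames {16,29,30}
At position 6, page 47 is evicted.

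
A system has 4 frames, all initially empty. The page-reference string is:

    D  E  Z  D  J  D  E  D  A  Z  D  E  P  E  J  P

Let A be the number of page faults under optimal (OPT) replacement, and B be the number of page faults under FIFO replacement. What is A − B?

-2

Under OPT: F F F . F . . . F . . . F . F . → 7 faults.
Under FIFO: F F F . F . . . F . F F F . F . → 9 faults.
A − B = 7 − 9 = -2.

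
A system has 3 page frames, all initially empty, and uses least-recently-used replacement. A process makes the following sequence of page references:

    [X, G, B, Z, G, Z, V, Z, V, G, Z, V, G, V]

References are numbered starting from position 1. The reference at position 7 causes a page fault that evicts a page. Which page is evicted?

pos 1: X -> miss, frames [X]
pos 2: G -> miss, frames [X, G]
pos 3: B -> miss, frames [X, G, B]
pos 4: Z -> miss, evict X, frames [G, B, Z]
pos 5: G -> hit
pos 6: Z -> hit
pos 7: V -> miss, evict B, frames [G, Z, V]
At position 7, page B is evicted.

B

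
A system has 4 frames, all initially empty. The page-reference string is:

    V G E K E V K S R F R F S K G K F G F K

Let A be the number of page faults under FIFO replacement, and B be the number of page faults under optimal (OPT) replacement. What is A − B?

Under FIFO: F F F F . . . F F F . . . . F F . . . . → 9 faults.
Under OPT: F F F F . . . F F F . . . . F . . . . . → 8 faults.
A − B = 9 − 8 = 1.

1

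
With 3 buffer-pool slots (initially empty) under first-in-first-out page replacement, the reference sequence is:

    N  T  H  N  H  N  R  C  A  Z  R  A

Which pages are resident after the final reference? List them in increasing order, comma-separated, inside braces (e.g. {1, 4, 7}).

{A, R, Z}

N: miss, frames {N}
T: miss, frames {N,T}
H: miss, frames {N,T,H}
N: hit
H: hit
N: hit
R: miss, evict N, frames {T,H,R}
C: miss, evict T, frames {H,R,C}
A: miss, evict H, frames {R,C,A}
Z: miss, evict R, frames {C,A,Z}
R: miss, evict C, frames {A,Z,R}
A: hit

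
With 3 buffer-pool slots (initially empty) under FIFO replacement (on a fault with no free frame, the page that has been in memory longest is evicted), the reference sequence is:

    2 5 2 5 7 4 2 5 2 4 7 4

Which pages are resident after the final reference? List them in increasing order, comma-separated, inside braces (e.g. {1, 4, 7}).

2: miss, frames [2]
5: miss, frames [2, 5]
2: hit
5: hit
7: miss, frames [2, 5, 7]
4: miss, evict 2, frames [5, 7, 4]
2: miss, evict 5, frames [7, 4, 2]
5: miss, evict 7, frames [4, 2, 5]
2: hit
4: hit
7: miss, evict 4, frames [2, 5, 7]
4: miss, evict 2, frames [5, 7, 4]

{4, 5, 7}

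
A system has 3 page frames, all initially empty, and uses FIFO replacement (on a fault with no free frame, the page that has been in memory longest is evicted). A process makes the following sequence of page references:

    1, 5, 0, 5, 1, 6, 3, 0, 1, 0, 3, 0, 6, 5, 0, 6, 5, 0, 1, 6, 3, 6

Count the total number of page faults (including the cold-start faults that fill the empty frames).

1: fault, frames [1]
5: fault, frames [1, 5]
0: fault, frames [1, 5, 0]
5: hit
1: hit
6: fault, evict 1, frames [5, 0, 6]
3: fault, evict 5, frames [0, 6, 3]
0: hit
1: fault, evict 0, frames [6, 3, 1]
0: fault, evict 6, frames [3, 1, 0]
3: hit
0: hit
6: fault, evict 3, frames [1, 0, 6]
5: fault, evict 1, frames [0, 6, 5]
0: hit
6: hit
5: hit
0: hit
1: fault, evict 0, frames [6, 5, 1]
6: hit
3: fault, evict 6, frames [5, 1, 3]
6: fault, evict 5, frames [1, 3, 6]
Page faults: 12.

12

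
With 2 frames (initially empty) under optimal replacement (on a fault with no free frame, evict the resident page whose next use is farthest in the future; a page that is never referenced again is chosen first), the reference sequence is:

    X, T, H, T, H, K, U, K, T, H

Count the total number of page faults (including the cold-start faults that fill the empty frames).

X → fault, frames {X}
T → fault, frames {X,T}
H → fault, evict X, frames {T,H}
T → hit
H → hit
K → fault, evict H, frames {T,K}
U → fault, evict T, frames {K,U}
K → hit
T → fault, evict U, frames {K,T}
H → fault, evict T, frames {K,H}
Page faults: 7.

7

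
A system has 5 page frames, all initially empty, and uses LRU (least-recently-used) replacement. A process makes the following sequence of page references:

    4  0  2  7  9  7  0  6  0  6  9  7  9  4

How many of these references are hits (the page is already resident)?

7

4 → miss, frames (4)
0 → miss, frames (4 0)
2 → miss, frames (4 0 2)
7 → miss, frames (4 0 2 7)
9 → miss, frames (4 0 2 7 9)
7 → hit
0 → hit
6 → miss, evict 4, frames (2 9 7 0 6)
0 → hit
6 → hit
9 → hit
7 → hit
9 → hit
4 → miss, evict 2, frames (0 6 7 9 4)
Hits: 7.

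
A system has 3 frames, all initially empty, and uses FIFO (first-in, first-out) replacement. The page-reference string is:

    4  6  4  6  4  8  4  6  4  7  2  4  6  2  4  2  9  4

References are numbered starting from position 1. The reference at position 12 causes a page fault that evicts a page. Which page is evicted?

8

pos 1: 4 → fault, frames [4]
pos 2: 6 → fault, frames [4, 6]
pos 3: 4 → hit
pos 4: 6 → hit
pos 5: 4 → hit
pos 6: 8 → fault, frames [4, 6, 8]
pos 7: 4 → hit
pos 8: 6 → hit
pos 9: 4 → hit
pos 10: 7 → fault, evict 4, frames [6, 8, 7]
pos 11: 2 → fault, evict 6, frames [8, 7, 2]
pos 12: 4 → fault, evict 8, frames [7, 2, 4]
At position 12, page 8 is evicted.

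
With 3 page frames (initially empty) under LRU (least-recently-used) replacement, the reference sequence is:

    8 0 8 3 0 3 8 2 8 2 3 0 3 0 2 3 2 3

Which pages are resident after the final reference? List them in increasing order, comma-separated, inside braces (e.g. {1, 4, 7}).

8 -> miss, frames [8]
0 -> miss, frames [8, 0]
8 -> hit
3 -> miss, frames [0, 8, 3]
0 -> hit
3 -> hit
8 -> hit
2 -> miss, evict 0, frames [3, 8, 2]
8 -> hit
2 -> hit
3 -> hit
0 -> miss, evict 8, frames [2, 3, 0]
3 -> hit
0 -> hit
2 -> hit
3 -> hit
2 -> hit
3 -> hit

{0, 2, 3}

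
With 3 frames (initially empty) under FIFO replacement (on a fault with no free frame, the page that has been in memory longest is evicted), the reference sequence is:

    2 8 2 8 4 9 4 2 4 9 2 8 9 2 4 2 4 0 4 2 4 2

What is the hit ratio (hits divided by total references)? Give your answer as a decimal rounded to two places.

0.59

2 → fault, frames [2]
8 → fault, frames [2, 8]
2 → hit
8 → hit
4 → fault, frames [2, 8, 4]
9 → fault, evict 2, frames [8, 4, 9]
4 → hit
2 → fault, evict 8, frames [4, 9, 2]
4 → hit
9 → hit
2 → hit
8 → fault, evict 4, frames [9, 2, 8]
9 → hit
2 → hit
4 → fault, evict 9, frames [2, 8, 4]
2 → hit
4 → hit
0 → fault, evict 2, frames [8, 4, 0]
4 → hit
2 → fault, evict 8, frames [4, 0, 2]
4 → hit
2 → hit
Hits: 13 of 22 references → 13/22 = 0.5909.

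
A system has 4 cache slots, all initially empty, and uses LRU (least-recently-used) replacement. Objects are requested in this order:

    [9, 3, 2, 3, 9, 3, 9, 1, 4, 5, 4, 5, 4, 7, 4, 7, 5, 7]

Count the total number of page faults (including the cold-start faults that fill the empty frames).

7

9: fault, frames {9}
3: fault, frames {9,3}
2: fault, frames {9,3,2}
3: hit
9: hit
3: hit
9: hit
1: fault, frames {2,3,9,1}
4: fault, evict 2, frames {3,9,1,4}
5: fault, evict 3, frames {9,1,4,5}
4: hit
5: hit
4: hit
7: fault, evict 9, frames {1,5,4,7}
4: hit
7: hit
5: hit
7: hit
Page faults: 7.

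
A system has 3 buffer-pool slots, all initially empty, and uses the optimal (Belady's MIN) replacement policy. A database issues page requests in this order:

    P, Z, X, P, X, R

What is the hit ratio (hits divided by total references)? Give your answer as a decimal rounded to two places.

0.33

P → fault, frames [P]
Z → fault, frames [P, Z]
X → fault, frames [P, Z, X]
P → hit
X → hit
R → fault, evict X, frames [P, Z, R]
Hits: 2 of 6 references → 2/6 = 0.3333.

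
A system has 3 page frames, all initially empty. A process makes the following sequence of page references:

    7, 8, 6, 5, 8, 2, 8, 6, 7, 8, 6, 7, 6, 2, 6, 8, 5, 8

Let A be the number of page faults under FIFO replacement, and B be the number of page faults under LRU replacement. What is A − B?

1

Under FIFO: F F F F . F F F F . . . . F . F F . → 11 faults.
Under LRU: F F F F . F . F F . . . . F . F F . → 10 faults.
A − B = 11 − 10 = 1.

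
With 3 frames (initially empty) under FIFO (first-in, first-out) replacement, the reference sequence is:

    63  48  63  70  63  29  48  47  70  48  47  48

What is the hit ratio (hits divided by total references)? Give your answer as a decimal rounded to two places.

0.50

63: fault, frames (63)
48: fault, frames (63 48)
63: hit
70: fault, frames (63 48 70)
63: hit
29: fault, evict 63, frames (48 70 29)
48: hit
47: fault, evict 48, frames (70 29 47)
70: hit
48: fault, evict 70, frames (29 47 48)
47: hit
48: hit
Hits: 6 of 12 references → 6/12 = 0.5000.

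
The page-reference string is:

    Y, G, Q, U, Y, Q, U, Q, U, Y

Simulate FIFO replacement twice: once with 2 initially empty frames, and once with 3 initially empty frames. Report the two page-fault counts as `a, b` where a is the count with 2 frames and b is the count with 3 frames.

2 frames: F F F F F F F . . F → 8 faults.
3 frames: F F F F F . . . . . → 5 faults.
5 < 8: adding a frame reduced faults, as is typical.

8, 5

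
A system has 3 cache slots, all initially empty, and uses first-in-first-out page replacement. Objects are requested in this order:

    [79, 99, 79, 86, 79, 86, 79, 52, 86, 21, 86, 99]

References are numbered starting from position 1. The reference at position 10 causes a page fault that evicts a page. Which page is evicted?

99

pos 1: 79: miss, frames [79]
pos 2: 99: miss, frames [79, 99]
pos 3: 79: hit
pos 4: 86: miss, frames [79, 99, 86]
pos 5: 79: hit
pos 6: 86: hit
pos 7: 79: hit
pos 8: 52: miss, evict 79, frames [99, 86, 52]
pos 9: 86: hit
pos 10: 21: miss, evict 99, frames [86, 52, 21]
At position 10, page 99 is evicted.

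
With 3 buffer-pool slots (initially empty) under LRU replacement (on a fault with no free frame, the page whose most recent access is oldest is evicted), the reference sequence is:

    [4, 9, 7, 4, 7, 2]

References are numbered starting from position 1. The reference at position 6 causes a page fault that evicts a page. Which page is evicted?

9

pos 1: 4 -> fault, frames [4]
pos 2: 9 -> fault, frames [4, 9]
pos 3: 7 -> fault, frames [4, 9, 7]
pos 4: 4 -> hit
pos 5: 7 -> hit
pos 6: 2 -> fault, evict 9, frames [4, 7, 2]
At position 6, page 9 is evicted.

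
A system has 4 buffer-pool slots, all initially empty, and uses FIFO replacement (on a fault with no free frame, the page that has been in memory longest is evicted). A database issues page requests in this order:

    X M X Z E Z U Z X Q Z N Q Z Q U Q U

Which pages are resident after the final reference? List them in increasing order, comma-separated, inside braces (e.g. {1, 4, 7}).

X: fault, frames (X)
M: fault, frames (X M)
X: hit
Z: fault, frames (X M Z)
E: fault, frames (X M Z E)
Z: hit
U: fault, evict X, frames (M Z E U)
Z: hit
X: fault, evict M, frames (Z E U X)
Q: fault, evict Z, frames (E U X Q)
Z: fault, evict E, frames (U X Q Z)
N: fault, evict U, frames (X Q Z N)
Q: hit
Z: hit
Q: hit
U: fault, evict X, frames (Q Z N U)
Q: hit
U: hit

{N, Q, U, Z}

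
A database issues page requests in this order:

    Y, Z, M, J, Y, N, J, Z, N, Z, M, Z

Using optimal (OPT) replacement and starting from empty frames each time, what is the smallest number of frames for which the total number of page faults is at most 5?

4

f=1: 12 faults
f=2: 7 faults
f=3: 6 faults
f=4: 5 faults
f=5: 5 faults
Smallest f with faults ≤ 5 is 4.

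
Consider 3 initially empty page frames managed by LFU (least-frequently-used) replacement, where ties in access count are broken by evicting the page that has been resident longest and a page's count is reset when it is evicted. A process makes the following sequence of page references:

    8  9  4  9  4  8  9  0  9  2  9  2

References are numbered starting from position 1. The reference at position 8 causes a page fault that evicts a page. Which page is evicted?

8

pos 1: 8 -> miss, frames [8]
pos 2: 9 -> miss, frames [8, 9]
pos 3: 4 -> miss, frames [8, 9, 4]
pos 4: 9 -> hit
pos 5: 4 -> hit
pos 6: 8 -> hit
pos 7: 9 -> hit
pos 8: 0 -> miss, evict 8, frames [9, 4, 0]
At position 8, page 8 is evicted.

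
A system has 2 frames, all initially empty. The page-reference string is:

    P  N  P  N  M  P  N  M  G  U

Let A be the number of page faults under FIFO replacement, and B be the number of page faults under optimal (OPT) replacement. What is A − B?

2

Under FIFO: F F . . F F F F F F → 8 faults.
Under OPT: F F . . F . F . F F → 6 faults.
A − B = 8 − 6 = 2.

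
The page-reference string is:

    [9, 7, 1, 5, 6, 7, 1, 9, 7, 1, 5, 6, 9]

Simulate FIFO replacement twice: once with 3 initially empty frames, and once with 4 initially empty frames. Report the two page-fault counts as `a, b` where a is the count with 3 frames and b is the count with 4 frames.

10, 11

3 frames: F F F F F F F F . . F F . → 10 faults.
4 frames: F F F F F . . F F F F F F → 11 faults.
11 > 10: adding a frame increased faults — Belady's anomaly.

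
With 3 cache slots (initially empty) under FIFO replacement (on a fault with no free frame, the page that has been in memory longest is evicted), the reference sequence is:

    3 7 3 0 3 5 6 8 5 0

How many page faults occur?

3: miss, frames (3)
7: miss, frames (3 7)
3: hit
0: miss, frames (3 7 0)
3: hit
5: miss, evict 3, frames (7 0 5)
6: miss, evict 7, frames (0 5 6)
8: miss, evict 0, frames (5 6 8)
5: hit
0: miss, evict 5, frames (6 8 0)
Page faults: 7.

7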